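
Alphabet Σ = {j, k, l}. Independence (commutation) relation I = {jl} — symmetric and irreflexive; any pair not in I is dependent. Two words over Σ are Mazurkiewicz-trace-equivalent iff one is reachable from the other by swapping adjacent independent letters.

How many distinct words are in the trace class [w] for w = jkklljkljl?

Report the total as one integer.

9

piece 0:j — minimal
piece 1:k rests on {0:j}
piece 2:k rests on {1:k}
piece 3:l rests on {2:k}
piece 4:l rests on {3:l}
piece 5:j rests on {2:k}
piece 6:k rests on {4:l, 5:j}
piece 7:l rests on {6:k}
piece 8:j rests on {6:k}
piece 9:l rests on {7:l}
minimal pieces: {0:j}
ways to finish when only these pieces remain (= sum over removing one remaining piece with nothing left below it):
  1 left: {8}→1  {9}→1
  2 left: {7,9}→1  {8,9}→2
  3 left: {7,8,9}→3
  4 left: {6,7,8,9}→3
  5 left: {4,6,7,8,9}→3  {5,6,7,8,9}→3
  6 left: {3,4,6,7,8,9}→3  {4,5,6,7,8,9}→6
  7 left: {3,4,5,6,7,8,9}→9
  8 left: {2,3,4,5,6,7,8,9}→9
  placing 0:j first → 9 extensions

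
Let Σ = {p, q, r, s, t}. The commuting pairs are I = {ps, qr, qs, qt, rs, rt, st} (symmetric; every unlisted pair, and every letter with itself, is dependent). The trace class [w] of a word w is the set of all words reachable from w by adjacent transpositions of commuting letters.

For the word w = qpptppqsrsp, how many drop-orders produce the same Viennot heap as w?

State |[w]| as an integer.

#0=q has no predecessor
#1=p depends on [0:q]
#2=p depends on [1:p]
#3=t depends on [2:p]
#4=p depends on [3:t]
#5=p depends on [4:p]
#6=q depends on [5:p]
#7=s has no predecessor
#8=r depends on [5:p]
#9=s depends on [7:s]
#10=p depends on [6:q, 8:r]
sources: [0:q, 7:s]
N(rest) = Σ N(rest − s) over sources s of rest; N(one piece) = 1:
  size 1 → [9]=1  [10]=1
  size 2 → [6,10]=1  [7,9]=1  [8,10]=1  [9,10]=2
  size 3 → [6,8,10]=2  [6,9,10]=3  [7,9,10]=3  [8,9,10]=3
  size 4 → [5,6,8,10]=2  [6,7,9,10]=6  [6,8,9,10]=8  [7,8,9,10]=6
  size 5 → [4,5,6,8,10]=2  [5,6,8,9,10]=10  [6,7,8,9,10]=20
  size 6 → [3,4,5,6,8,10]=2  [4,5,6,8,9,10]=12  [5,6,7,8,9,10]=30
  size 7 → [2,3,4,5,6,8,10]=2  [3,4,5,6,8,9,10]=14  [4,5,6,7,8,9,10]=42
  size 8 → [1,2,3,4,5,6,8,10]=2  [2,3,4,5,6,8,9,10]=16  [3,4,5,6,7,8,9,10]=56
  size 9 → [0,1,2,3,4,5,6,8,10]=2  [1,2,3,4,5,6,8,9,10]=18  [2,3,4,5,6,7,8,9,10]=72
  first=0(q) contributes 90
  first=7(s) contributes 20
|[w]| = 110

110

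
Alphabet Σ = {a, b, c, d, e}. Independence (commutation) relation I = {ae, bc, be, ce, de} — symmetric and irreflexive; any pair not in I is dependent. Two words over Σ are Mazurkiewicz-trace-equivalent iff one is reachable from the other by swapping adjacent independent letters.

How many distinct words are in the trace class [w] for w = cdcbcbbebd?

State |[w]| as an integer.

150

#0=c has no predecessor
#1=d depends on [0:c]
#2=c depends on [1:d]
#3=b depends on [1:d]
#4=c depends on [2:c]
#5=b depends on [3:b]
#6=b depends on [5:b]
#7=e has no predecessor
#8=b depends on [6:b]
#9=d depends on [4:c, 8:b]
sources: [0:c, 7:e]
N(rest) = Σ N(rest − s) over sources s of rest; N(one piece) = 1:
  size 1 → [7]=1  [9]=1
  size 2 → [4,9]=1  [7,9]=2  [8,9]=1
  size 3 → [2,4,9]=1  [4,7,9]=3  [4,8,9]=2  [6,8,9]=1  [7,8,9]=3
  size 4 → [2,4,7,9]=4  [2,4,8,9]=3  [4,6,8,9]=3  [4,7,8,9]=8  [5,6,8,9]=1  [6,7,8,9]=4
  size 5 → [2,4,6,8,9]=6  [2,4,7,8,9]=15  [3,5,6,8,9]=1  [4,5,6,8,9]=4  [4,6,7,8,9]=15  [5,6,7,8,9]=5
  size 6 → [2,4,5,6,8,9]=10  [2,4,6,7,8,9]=36  [3,4,5,6,8,9]=5  [3,5,6,7,8,9]=6  [4,5,6,7,8,9]=24
  size 7 → [2,3,4,5,6,8,9]=15  [2,4,5,6,7,8,9]=70  [3,4,5,6,7,8,9]=35
  size 8 → [1,2,3,4,5,6,8,9]=15  [2,3,4,5,6,7,8,9]=120
  first=0(c) contributes 135
  first=7(e) contributes 15
|[w]| = 150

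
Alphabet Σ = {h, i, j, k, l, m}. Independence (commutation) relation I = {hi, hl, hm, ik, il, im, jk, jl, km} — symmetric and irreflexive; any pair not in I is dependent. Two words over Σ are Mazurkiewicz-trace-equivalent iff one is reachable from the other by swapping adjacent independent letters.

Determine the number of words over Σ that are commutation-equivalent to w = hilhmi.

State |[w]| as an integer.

90

piece 0:h — minimal
piece 1:i — minimal
piece 2:l — minimal
piece 3:h rests on {0:h}
piece 4:m rests on {2:l}
piece 5:i rests on {1:i}
minimal pieces: {0:h, 1:i, 2:l}
ways to finish when only these pieces remain (= sum over removing one remaining piece with nothing left below it):
  1 left: {3}→1  {4}→1  {5}→1
  2 left: {0,3}→1  {1,5}→1  {2,4}→1  {3,4}→2  {3,5}→2  {4,5}→2
  3 left: {0,3,4}→3  {0,3,5}→3  {1,3,5}→3  {1,4,5}→3  {2,3,4}→3  {2,4,5}→3  {3,4,5}→6
  4 left: {0,1,3,5}→6  {0,2,3,4}→6  {0,3,4,5}→12  {1,2,4,5}→6  {1,3,4,5}→12  {2,3,4,5}→12
  placing 0:h first → 30 extensions
  placing 1:i first → 30 extensions
  placing 2:l first → 30 extensions
total linear extensions = 90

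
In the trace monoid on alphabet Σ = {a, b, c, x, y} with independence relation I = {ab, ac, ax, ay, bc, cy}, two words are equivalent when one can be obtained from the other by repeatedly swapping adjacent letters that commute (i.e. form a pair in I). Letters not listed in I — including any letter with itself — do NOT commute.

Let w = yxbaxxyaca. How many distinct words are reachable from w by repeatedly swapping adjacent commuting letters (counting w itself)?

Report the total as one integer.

#0=y has no predecessor
#1=x depends on [0:y]
#2=b depends on [1:x]
#3=a has no predecessor
#4=x depends on [2:b]
#5=x depends on [4:x]
#6=y depends on [5:x]
#7=a depends on [3:a]
#8=c depends on [5:x]
#9=a depends on [7:a]
sources: [0:y, 3:a]
N(rest) = Σ N(rest − s) over sources s of rest; N(one piece) = 1:
  size 1 → [6]=1  [8]=1  [9]=1
  size 2 → [6,8]=2  [6,9]=2  [7,9]=1  [8,9]=2
  size 3 → [3,7,9]=1  [5,6,8]=2  [6,7,9]=3  [6,8,9]=6  [7,8,9]=3
  size 4 → [3,6,7,9]=4  [3,7,8,9]=4  [4,5,6,8]=2  [5,6,8,9]=8  [6,7,8,9]=12
  size 5 → [2,4,5,6,8]=2  [3,6,7,8,9]=20  [4,5,6,8,9]=10  [5,6,7,8,9]=20
  size 6 → [1,2,4,5,6,8]=2  [2,4,5,6,8,9]=12  [3,5,6,7,8,9]=40  [4,5,6,7,8,9]=30
  size 7 → [0,1,2,4,5,6,8]=2  [1,2,4,5,6,8,9]=14  [2,4,5,6,7,8,9]=42  [3,4,5,6,7,8,9]=70
  size 8 → [0,1,2,4,5,6,8,9]=16  [1,2,4,5,6,7,8,9]=56  [2,3,4,5,6,7,8,9]=112
  first=0(y) contributes 168
  first=3(a) contributes 72
|[w]| = 240

240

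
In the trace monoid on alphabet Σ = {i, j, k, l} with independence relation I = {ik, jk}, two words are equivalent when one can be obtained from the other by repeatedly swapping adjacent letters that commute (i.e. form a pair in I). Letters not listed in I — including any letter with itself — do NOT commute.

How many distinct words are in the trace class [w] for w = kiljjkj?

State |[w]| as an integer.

8

piece 0:k — minimal
piece 1:i — minimal
piece 2:l rests on {0:k, 1:i}
piece 3:j rests on {2:l}
piece 4:j rests on {3:j}
piece 5:k rests on {2:l}
piece 6:j rests on {4:j}
minimal pieces: {0:k, 1:i}
ways to finish when only these pieces remain (= sum over removing one remaining piece with nothing left below it):
  1 left: {5}→1  {6}→1
  2 left: {4,6}→1  {5,6}→2
  3 left: {3,4,6}→1  {4,5,6}→3
  4 left: {3,4,5,6}→4
  5 left: {2,3,4,5,6}→4
  placing 0:k first → 4 extensions
  placing 1:i first → 4 extensions
total linear extensions = 8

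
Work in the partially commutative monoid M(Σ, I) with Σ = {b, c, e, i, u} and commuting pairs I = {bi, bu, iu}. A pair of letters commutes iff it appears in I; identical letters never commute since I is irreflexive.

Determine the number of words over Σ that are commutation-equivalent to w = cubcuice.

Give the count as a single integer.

piece 0:c — minimal
piece 1:u rests on {0:c}
piece 2:b rests on {0:c}
piece 3:c rests on {1:u, 2:b}
piece 4:u rests on {3:c}
piece 5:i rests on {3:c}
piece 6:c rests on {4:u, 5:i}
piece 7:e rests on {6:c}
minimal pieces: {0:c}
ways to finish when only these pieces remain (= sum over removing one remaining piece with nothing left below it):
  1 left: {7}→1
  2 left: {6,7}→1
  3 left: {4,6,7}→1  {5,6,7}→1
  4 left: {4,5,6,7}→2
  5 left: {3,4,5,6,7}→2
  6 left: {1,3,4,5,6,7}→2  {2,3,4,5,6,7}→2
  placing 0:c first → 4 extensions

4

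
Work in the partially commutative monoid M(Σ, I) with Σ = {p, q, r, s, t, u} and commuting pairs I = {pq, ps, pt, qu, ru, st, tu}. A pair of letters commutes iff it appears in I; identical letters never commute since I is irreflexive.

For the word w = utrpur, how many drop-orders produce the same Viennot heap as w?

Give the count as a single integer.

drop 0:u onto floor
drop 1:t onto floor
drop 2:r onto {1:t}
drop 3:p onto {0:u, 2:r}
drop 4:u onto {3:p}
drop 5:r onto {3:p}
ground layer = {0:u, 1:t}
drop-orders for the pieces not yet dropped (sum over which currently-grounded one goes next):
  1 to go: {4} 1  {5} 1
  2 to go: {4,5} 2
  3 to go: {3,4,5} 2
  4 to go: {0,3,4,5} 2  {2,3,4,5} 2
  if 0:u drops first: 2 orders
  if 1:t drops first: 4 orders
heap linearizations: 6

6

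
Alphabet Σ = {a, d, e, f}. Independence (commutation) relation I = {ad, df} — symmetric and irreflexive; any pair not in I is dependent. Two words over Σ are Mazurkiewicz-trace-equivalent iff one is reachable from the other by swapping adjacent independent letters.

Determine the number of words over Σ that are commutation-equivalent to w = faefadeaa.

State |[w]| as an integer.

3

piece 0:f — minimal
piece 1:a rests on {0:f}
piece 2:e rests on {1:a}
piece 3:f rests on {2:e}
piece 4:a rests on {3:f}
piece 5:d rests on {2:e}
piece 6:e rests on {4:a, 5:d}
piece 7:a rests on {6:e}
piece 8:a rests on {7:a}
minimal pieces: {0:f}
ways to finish when only these pieces remain (= sum over removing one remaining piece with nothing left below it):
  1 left: {8}→1
  2 left: {7,8}→1
  3 left: {6,7,8}→1
  4 left: {4,6,7,8}→1  {5,6,7,8}→1
  5 left: {3,4,6,7,8}→1  {4,5,6,7,8}→2
  6 left: {3,4,5,6,7,8}→3
  7 left: {2,3,4,5,6,7,8}→3
  placing 0:f first → 3 extensions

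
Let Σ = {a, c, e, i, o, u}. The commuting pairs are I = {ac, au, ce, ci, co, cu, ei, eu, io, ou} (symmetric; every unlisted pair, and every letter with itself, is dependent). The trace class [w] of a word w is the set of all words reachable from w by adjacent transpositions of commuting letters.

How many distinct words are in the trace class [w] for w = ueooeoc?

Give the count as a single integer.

42

drop 0:u onto floor
drop 1:e onto floor
drop 2:o onto {1:e}
drop 3:o onto {2:o}
drop 4:e onto {3:o}
drop 5:o onto {4:e}
drop 6:c onto floor
ground layer = {0:u, 1:e, 6:c}
drop-orders for the pieces not yet dropped (sum over which currently-grounded one goes next):
  1 to go: {0} 1  {5} 1  {6} 1
  2 to go: {0,5} 2  {0,6} 2  {4,5} 1  {5,6} 2
  3 to go: {0,4,5} 3  {0,5,6} 6  {3,4,5} 1  {4,5,6} 3
  4 to go: {0,3,4,5} 4  {0,4,5,6} 12  {2,3,4,5} 1  {3,4,5,6} 4
  5 to go: {0,2,3,4,5} 5  {0,3,4,5,6} 20  {1,2,3,4,5} 1  {2,3,4,5,6} 5
  if 0:u drops first: 6 orders
  if 1:e drops first: 30 orders
  if 6:c drops first: 6 orders
heap linearizations: 42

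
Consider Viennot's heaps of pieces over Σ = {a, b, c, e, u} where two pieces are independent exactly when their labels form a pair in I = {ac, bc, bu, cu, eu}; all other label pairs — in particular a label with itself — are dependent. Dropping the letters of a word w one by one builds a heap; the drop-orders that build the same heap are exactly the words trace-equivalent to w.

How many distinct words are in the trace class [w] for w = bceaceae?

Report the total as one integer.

4

piece 0:b — minimal
piece 1:c — minimal
piece 2:e rests on {0:b, 1:c}
piece 3:a rests on {2:e}
piece 4:c rests on {2:e}
piece 5:e rests on {3:a, 4:c}
piece 6:a rests on {5:e}
piece 7:e rests on {6:a}
minimal pieces: {0:b, 1:c}
ways to finish when only these pieces remain (= sum over removing one remaining piece with nothing left below it):
  1 left: {7}→1
  2 left: {6,7}→1
  3 left: {5,6,7}→1
  4 left: {3,5,6,7}→1  {4,5,6,7}→1
  5 left: {3,4,5,6,7}→2
  6 left: {2,3,4,5,6,7}→2
  placing 0:b first → 2 extensions
  placing 1:c first → 2 extensions
total linear extensions = 4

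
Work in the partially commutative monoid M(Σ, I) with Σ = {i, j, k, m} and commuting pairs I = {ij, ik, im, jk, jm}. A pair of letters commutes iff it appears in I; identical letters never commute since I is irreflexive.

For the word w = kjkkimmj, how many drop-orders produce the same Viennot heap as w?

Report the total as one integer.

drop 0:k onto floor
drop 1:j onto floor
drop 2:k onto {0:k}
drop 3:k onto {2:k}
drop 4:i onto floor
drop 5:m onto {3:k}
drop 6:m onto {5:m}
drop 7:j onto {1:j}
ground layer = {0:k, 1:j, 4:i}
drop-orders for the pieces not yet dropped (sum over which currently-grounded one goes next):
  1 to go: {4} 1  {6} 1  {7} 1
  2 to go: {1,7} 1  {4,6} 2  {4,7} 2  {5,6} 1  {6,7} 2
  3 to go: {1,4,7} 3  {1,6,7} 3  {3,5,6} 1  {4,5,6} 3  {4,6,7} 6  {5,6,7} 3
  4 to go: {1,4,6,7} 12  {1,5,6,7} 6  {2,3,5,6} 1  {3,4,5,6} 4  {3,5,6,7} 4  {4,5,6,7} 12
  5 to go: {0,2,3,5,6} 1  {1,3,5,6,7} 10  {1,4,5,6,7} 30  {2,3,4,5,6} 5  {2,3,5,6,7} 5  {3,4,5,6,7} 20
  6 to go: {0,2,3,4,5,6} 6  {0,2,3,5,6,7} 6  {1,2,3,5,6,7} 15  {1,3,4,5,6,7} 60  {2,3,4,5,6,7} 30
  if 0:k drops first: 105 orders
  if 1:j drops first: 42 orders
  if 4:i drops first: 21 orders
heap linearizations: 168

168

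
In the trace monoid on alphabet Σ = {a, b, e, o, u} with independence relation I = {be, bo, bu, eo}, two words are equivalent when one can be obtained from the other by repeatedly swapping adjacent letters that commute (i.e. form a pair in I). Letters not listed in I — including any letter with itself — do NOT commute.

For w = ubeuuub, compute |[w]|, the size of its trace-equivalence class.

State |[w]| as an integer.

piece 0:u — minimal
piece 1:b — minimal
piece 2:e rests on {0:u}
piece 3:u rests on {2:e}
piece 4:u rests on {3:u}
piece 5:u rests on {4:u}
piece 6:b rests on {1:b}
minimal pieces: {0:u, 1:b}
ways to finish when only these pieces remain (= sum over removing one remaining piece with nothing left below it):
  1 left: {5}→1  {6}→1
  2 left: {1,6}→1  {4,5}→1  {5,6}→2
  3 left: {1,5,6}→3  {3,4,5}→1  {4,5,6}→3
  4 left: {1,4,5,6}→6  {2,3,4,5}→1  {3,4,5,6}→4
  5 left: {0,2,3,4,5}→1  {1,3,4,5,6}→10  {2,3,4,5,6}→5
  placing 0:u first → 15 extensions
  placing 1:b first → 6 extensions
total linear extensions = 21

21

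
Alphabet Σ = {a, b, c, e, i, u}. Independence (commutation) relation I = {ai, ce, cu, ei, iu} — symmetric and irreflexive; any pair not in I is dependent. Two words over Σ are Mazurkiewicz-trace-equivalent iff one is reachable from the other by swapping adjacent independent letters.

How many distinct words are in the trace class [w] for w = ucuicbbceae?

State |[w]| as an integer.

drop 0:u onto floor
drop 1:c onto floor
drop 2:u onto {0:u}
drop 3:i onto {1:c}
drop 4:c onto {3:i}
drop 5:b onto {2:u, 4:c}
drop 6:b onto {5:b}
drop 7:c onto {6:b}
drop 8:e onto {6:b}
drop 9:a onto {7:c, 8:e}
drop 10:e onto {9:a}
ground layer = {0:u, 1:c}
drop-orders for the pieces not yet dropped (sum over which currently-grounded one goes next):
  1 to go: {10} 1
  2 to go: {9,10} 1
  3 to go: {7,9,10} 1  {8,9,10} 1
  4 to go: {7,8,9,10} 2
  5 to go: {6,7,8,9,10} 2
  6 to go: {5,6,7,8,9,10} 2
  7 to go: {2,5,6,7,8,9,10} 2  {4,5,6,7,8,9,10} 2
  8 to go: {0,2,5,6,7,8,9,10} 2  {2,4,5,6,7,8,9,10} 4  {3,4,5,6,7,8,9,10} 2
  9 to go: {0,2,4,5,6,7,8,9,10} 6  {1,3,4,5,6,7,8,9,10} 2  {2,3,4,5,6,7,8,9,10} 6
  if 0:u drops first: 8 orders
  if 1:c drops first: 12 orders
heap linearizations: 20

20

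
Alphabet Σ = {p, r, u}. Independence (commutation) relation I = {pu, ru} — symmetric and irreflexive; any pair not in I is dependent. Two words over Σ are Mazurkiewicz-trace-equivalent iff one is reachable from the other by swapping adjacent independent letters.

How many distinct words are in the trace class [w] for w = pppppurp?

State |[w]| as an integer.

8

piece 0:p — minimal
piece 1:p rests on {0:p}
piece 2:p rests on {1:p}
piece 3:p rests on {2:p}
piece 4:p rests on {3:p}
piece 5:u — minimal
piece 6:r rests on {4:p}
piece 7:p rests on {6:r}
minimal pieces: {0:p, 5:u}
ways to finish when only these pieces remain (= sum over removing one remaining piece with nothing left below it):
  1 left: {5}→1  {7}→1
  2 left: {5,7}→2  {6,7}→1
  3 left: {4,6,7}→1  {5,6,7}→3
  4 left: {3,4,6,7}→1  {4,5,6,7}→4
  5 left: {2,3,4,6,7}→1  {3,4,5,6,7}→5
  6 left: {1,2,3,4,6,7}→1  {2,3,4,5,6,7}→6
  placing 0:p first → 7 extensions
  placing 5:u first → 1 extensions
total linear extensions = 8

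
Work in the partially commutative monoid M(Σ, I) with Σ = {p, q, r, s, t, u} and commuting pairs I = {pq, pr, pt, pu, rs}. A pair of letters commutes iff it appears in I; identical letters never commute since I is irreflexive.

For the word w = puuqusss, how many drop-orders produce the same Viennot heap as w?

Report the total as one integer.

5

#0=p has no predecessor
#1=u has no predecessor
#2=u depends on [1:u]
#3=q depends on [2:u]
#4=u depends on [3:q]
#5=s depends on [0:p, 4:u]
#6=s depends on [5:s]
#7=s depends on [6:s]
sources: [0:p, 1:u]
N(rest) = Σ N(rest − s) over sources s of rest; N(one piece) = 1:
  size 1 → [7]=1
  size 2 → [6,7]=1
  size 3 → [5,6,7]=1
  size 4 → [0,5,6,7]=1  [4,5,6,7]=1
  size 5 → [0,4,5,6,7]=2  [3,4,5,6,7]=1
  size 6 → [0,3,4,5,6,7]=3  [2,3,4,5,6,7]=1
  first=0(p) contributes 1
  first=1(u) contributes 4
|[w]| = 5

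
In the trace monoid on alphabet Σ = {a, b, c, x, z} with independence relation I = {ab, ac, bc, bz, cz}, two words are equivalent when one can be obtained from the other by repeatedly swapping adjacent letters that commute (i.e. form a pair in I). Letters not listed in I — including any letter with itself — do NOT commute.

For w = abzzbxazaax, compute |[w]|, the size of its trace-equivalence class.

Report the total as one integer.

piece 0:a — minimal
piece 1:b — minimal
piece 2:z rests on {0:a}
piece 3:z rests on {2:z}
piece 4:b rests on {1:b}
piece 5:x rests on {3:z, 4:b}
piece 6:a rests on {5:x}
piece 7:z rests on {6:a}
piece 8:a rests on {7:z}
piece 9:a rests on {8:a}
piece 10:x rests on {9:a}
minimal pieces: {0:a, 1:b}
ways to finish when only these pieces remain (= sum over removing one remaining piece with nothing left below it):
  1 left: {10}→1
  2 left: {9,10}→1
  3 left: {8,9,10}→1
  4 left: {7,8,9,10}→1
  5 left: {6,7,8,9,10}→1
  6 left: {5,6,7,8,9,10}→1
  7 left: {3,5,6,7,8,9,10}→1  {4,5,6,7,8,9,10}→1
  8 left: {1,4,5,6,7,8,9,10}→1  {2,3,5,6,7,8,9,10}→1  {3,4,5,6,7,8,9,10}→2
  9 left: {0,2,3,5,6,7,8,9,10}→1  {1,3,4,5,6,7,8,9,10}→3  {2,3,4,5,6,7,8,9,10}→3
  placing 0:a first → 6 extensions
  placing 1:b first → 4 extensions
total linear extensions = 10

10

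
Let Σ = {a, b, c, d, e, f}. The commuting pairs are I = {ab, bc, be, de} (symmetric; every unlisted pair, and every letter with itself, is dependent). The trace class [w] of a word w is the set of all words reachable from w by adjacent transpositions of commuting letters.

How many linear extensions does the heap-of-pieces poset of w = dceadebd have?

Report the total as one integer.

4

drop 0:d onto floor
drop 1:c onto {0:d}
drop 2:e onto {1:c}
drop 3:a onto {2:e}
drop 4:d onto {3:a}
drop 5:e onto {3:a}
drop 6:b onto {4:d}
drop 7:d onto {6:b}
ground layer = {0:d}
drop-orders for the pieces not yet dropped (sum over which currently-grounded one goes next):
  1 to go: {5} 1  {7} 1
  2 to go: {5,7} 2  {6,7} 1
  3 to go: {4,6,7} 1  {5,6,7} 3
  4 to go: {4,5,6,7} 4
  5 to go: {3,4,5,6,7} 4
  6 to go: {2,3,4,5,6,7} 4
  if 0:d drops first: 4 orders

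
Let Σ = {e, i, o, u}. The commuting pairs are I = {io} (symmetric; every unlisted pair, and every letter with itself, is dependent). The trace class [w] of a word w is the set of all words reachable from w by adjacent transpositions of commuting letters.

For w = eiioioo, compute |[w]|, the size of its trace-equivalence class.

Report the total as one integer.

20

piece 0:e — minimal
piece 1:i rests on {0:e}
piece 2:i rests on {1:i}
piece 3:o rests on {0:e}
piece 4:i rests on {2:i}
piece 5:o rests on {3:o}
piece 6:o rests on {5:o}
minimal pieces: {0:e}
ways to finish when only these pieces remain (= sum over removing one remaining piece with nothing left below it):
  1 left: {4}→1  {6}→1
  2 left: {2,4}→1  {4,6}→2  {5,6}→1
  3 left: {1,2,4}→1  {2,4,6}→3  {3,5,6}→1  {4,5,6}→3
  4 left: {1,2,4,6}→4  {2,4,5,6}→6  {3,4,5,6}→4
  5 left: {1,2,4,5,6}→10  {2,3,4,5,6}→10
  placing 0:e first → 20 extensions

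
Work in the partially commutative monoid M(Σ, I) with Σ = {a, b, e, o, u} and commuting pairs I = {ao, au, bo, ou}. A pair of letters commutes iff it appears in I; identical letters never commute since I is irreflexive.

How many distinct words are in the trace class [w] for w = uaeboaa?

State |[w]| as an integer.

8

0(u) covers ∅
1(a) covers ∅
2(e) covers 0:u, 1:a
3(b) covers 2:e
4(o) covers 2:e
5(a) covers 3:b
6(a) covers 5:a
floor of heap: 0:u, 1:a
completions by unplaced set U, small U first (add the entries for U minus each lowest piece of U):
  |U|=1: {4}:1  {6}:1
  |U|=2: {4,6}:2  {5,6}:1
  |U|=3: {3,5,6}:1  {4,5,6}:3
  |U|=4: {3,4,5,6}:4
  |U|=5: {2,3,4,5,6}:4
  start at 0(u): 4
  start at 1(a): 4
sum over floor = 8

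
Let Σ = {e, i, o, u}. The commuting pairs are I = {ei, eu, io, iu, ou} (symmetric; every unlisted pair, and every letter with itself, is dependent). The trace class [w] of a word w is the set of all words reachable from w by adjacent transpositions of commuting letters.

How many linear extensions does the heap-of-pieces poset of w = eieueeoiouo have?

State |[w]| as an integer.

0(e) covers ∅
1(i) covers ∅
2(e) covers 0:e
3(u) covers ∅
4(e) covers 2:e
5(e) covers 4:e
6(o) covers 5:e
7(i) covers 1:i
8(o) covers 6:o
9(u) covers 3:u
10(o) covers 8:o
floor of heap: 0:e, 1:i, 3:u
completions by unplaced set U, small U first (add the entries for U minus each lowest piece of U):
  |U|=1: {7}:1  {9}:1  {10}:1
  |U|=2: {1,7}:1  {3,9}:1  {7,9}:2  {7,10}:2  {8,10}:1  {9,10}:2
  |U|=3: {1,7,9}:3  {1,7,10}:3  {3,7,9}:3  {3,9,10}:3  {6,8,10}:1  {7,8,10}:3  {7,9,10}:6  {8,9,10}:3
  |U|=4: {1,3,7,9}:6  {1,7,8,10}:6  {1,7,9,10}:12  {3,7,9,10}:12  {3,8,9,10}:6  {5,6,8,10}:1  {6,7,8,10}:4  {6,8,9,10}:4  {7,8,9,10}:12
  |U|=5: {1,3,7,9,10}:30  {1,6,7,8,10}:10  {1,7,8,9,10}:30  {3,6,8,9,10}:10  {3,7,8,9,10}:30  {4,5,6,8,10}:1  {5,6,7,8,10}:5  {5,6,8,9,10}:5  {6,7,8,9,10}:20
  |U|=6: {1,3,7,8,9,10}:90  {1,5,6,7,8,10}:15  {1,6,7,8,9,10}:60  {2,4,5,6,8,10}:1  {3,5,6,8,9,10}:15  {3,6,7,8,9,10}:60  {4,5,6,7,8,10}:6  {4,5,6,8,9,10}:6  {5,6,7,8,9,10}:30
  |U|=7: {0,2,4,5,6,8,10}:1  {1,3,6,7,8,9,10}:210  {1,4,5,6,7,8,10}:21  {1,5,6,7,8,9,10}:105  {2,4,5,6,7,8,10}:7  {2,4,5,6,8,9,10}:7  {3,4,5,6,8,9,10}:21  {3,5,6,7,8,9,10}:105  {4,5,6,7,8,9,10}:42
  |U|=8: {0,2,4,5,6,7,8,10}:8  {0,2,4,5,6,8,9,10}:8  {1,2,4,5,6,7,8,10}:28  {1,3,5,6,7,8,9,10}:420  {1,4,5,6,7,8,9,10}:168  {2,3,4,5,6,8,9,10}:28  {2,4,5,6,7,8,9,10}:56  {3,4,5,6,7,8,9,10}:168
  |U|=9: {0,1,2,4,5,6,7,8,10}:36  {0,2,3,4,5,6,8,9,10}:36  {0,2,4,5,6,7,8,9,10}:72  {1,2,4,5,6,7,8,9,10}:252  {1,3,4,5,6,7,8,9,10}:756  {2,3,4,5,6,7,8,9,10}:252
  start at 0(e): 1260
  start at 1(i): 360
  start at 3(u): 360
sum over floor = 1980

1980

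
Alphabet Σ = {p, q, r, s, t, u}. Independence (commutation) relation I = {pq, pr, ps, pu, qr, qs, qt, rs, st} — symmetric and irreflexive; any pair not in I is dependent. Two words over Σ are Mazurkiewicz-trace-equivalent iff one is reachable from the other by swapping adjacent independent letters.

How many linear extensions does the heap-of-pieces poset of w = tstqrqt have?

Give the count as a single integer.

#0=t has no predecessor
#1=s has no predecessor
#2=t depends on [0:t]
#3=q has no predecessor
#4=r depends on [2:t]
#5=q depends on [3:q]
#6=t depends on [4:r]
sources: [0:t, 1:s, 3:q]
N(rest) = Σ N(rest − s) over sources s of rest; N(one piece) = 1:
  size 1 → [1]=1  [5]=1  [6]=1
  size 2 → [1,5]=2  [1,6]=2  [3,5]=1  [4,6]=1  [5,6]=2
  size 3 → [1,3,5]=3  [1,4,6]=3  [1,5,6]=6  [2,4,6]=1  [3,5,6]=3  [4,5,6]=3
  size 4 → [0,2,4,6]=1  [1,2,4,6]=4  [1,3,5,6]=12  [1,4,5,6]=12  [2,4,5,6]=4  [3,4,5,6]=6
  size 5 → [0,1,2,4,6]=5  [0,2,4,5,6]=5  [1,2,4,5,6]=20  [1,3,4,5,6]=30  [2,3,4,5,6]=10
  first=0(t) contributes 60
  first=1(s) contributes 15
  first=3(q) contributes 30
|[w]| = 105

105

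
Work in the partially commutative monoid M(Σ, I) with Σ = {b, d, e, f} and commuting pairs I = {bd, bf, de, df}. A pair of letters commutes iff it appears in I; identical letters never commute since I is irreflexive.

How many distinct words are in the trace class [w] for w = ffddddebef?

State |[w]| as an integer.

0(f) covers ∅
1(f) covers 0:f
2(d) covers ∅
3(d) covers 2:d
4(d) covers 3:d
5(d) covers 4:d
6(e) covers 1:f
7(b) covers 6:e
8(e) covers 7:b
9(f) covers 8:e
floor of heap: 0:f, 2:d
completions by unplaced set U, small U first (add the entries for U minus each lowest piece of U):
  |U|=1: {5}:1  {9}:1
  |U|=2: {4,5}:1  {5,9}:2  {8,9}:1
  |U|=3: {3,4,5}:1  {4,5,9}:3  {5,8,9}:3  {7,8,9}:1
  |U|=4: {2,3,4,5}:1  {3,4,5,9}:4  {4,5,8,9}:6  {5,7,8,9}:4  {6,7,8,9}:1
  |U|=5: {1,6,7,8,9}:1  {2,3,4,5,9}:5  {3,4,5,8,9}:10  {4,5,7,8,9}:10  {5,6,7,8,9}:5
  |U|=6: {0,1,6,7,8,9}:1  {1,5,6,7,8,9}:6  {2,3,4,5,8,9}:15  {3,4,5,7,8,9}:20  {4,5,6,7,8,9}:15
  |U|=7: {0,1,5,6,7,8,9}:7  {1,4,5,6,7,8,9}:21  {2,3,4,5,7,8,9}:35  {3,4,5,6,7,8,9}:35
  |U|=8: {0,1,4,5,6,7,8,9}:28  {1,3,4,5,6,7,8,9}:56  {2,3,4,5,6,7,8,9}:70
  start at 0(f): 126
  start at 2(d): 84
sum over floor = 210

210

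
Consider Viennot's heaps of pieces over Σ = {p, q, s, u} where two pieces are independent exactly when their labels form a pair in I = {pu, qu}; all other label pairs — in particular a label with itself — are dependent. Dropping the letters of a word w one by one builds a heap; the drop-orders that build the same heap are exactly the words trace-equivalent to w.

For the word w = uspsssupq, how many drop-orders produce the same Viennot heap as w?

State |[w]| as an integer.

0(u) covers ∅
1(s) covers 0:u
2(p) covers 1:s
3(s) covers 2:p
4(s) covers 3:s
5(s) covers 4:s
6(u) covers 5:s
7(p) covers 5:s
8(q) covers 7:p
floor of heap: 0:u
completions by unplaced set U, small U first (add the entries for U minus each lowest piece of U):
  |U|=1: {6}:1  {8}:1
  |U|=2: {6,8}:2  {7,8}:1
  |U|=3: {6,7,8}:3
  |U|=4: {5,6,7,8}:3
  |U|=5: {4,5,6,7,8}:3
  |U|=6: {3,4,5,6,7,8}:3
  |U|=7: {2,3,4,5,6,7,8}:3
  start at 0(u): 3

3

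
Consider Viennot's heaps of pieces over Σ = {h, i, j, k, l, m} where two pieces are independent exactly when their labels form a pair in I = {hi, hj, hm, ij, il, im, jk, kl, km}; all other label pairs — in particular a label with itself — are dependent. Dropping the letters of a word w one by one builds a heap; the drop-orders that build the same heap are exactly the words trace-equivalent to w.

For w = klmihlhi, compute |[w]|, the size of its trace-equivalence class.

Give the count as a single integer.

82

0(k) covers ∅
1(l) covers ∅
2(m) covers 1:l
3(i) covers 0:k
4(h) covers 0:k, 1:l
5(l) covers 2:m, 4:h
6(h) covers 5:l
7(i) covers 3:i
floor of heap: 0:k, 1:l
completions by unplaced set U, small U first (add the entries for U minus each lowest piece of U):
  |U|=1: {6}:1  {7}:1
  |U|=2: {3,7}:1  {5,6}:1  {6,7}:2
  |U|=3: {2,5,6}:1  {3,6,7}:3  {4,5,6}:1  {5,6,7}:3
  |U|=4: {2,4,5,6}:2  {2,5,6,7}:4  {3,5,6,7}:6  {4,5,6,7}:4
  |U|=5: {1,2,4,5,6}:2  {2,3,5,6,7}:10  {2,4,5,6,7}:10  {3,4,5,6,7}:10
  |U|=6: {0,3,4,5,6,7}:10  {1,2,4,5,6,7}:12  {2,3,4,5,6,7}:30
  start at 0(k): 42
  start at 1(l): 40
sum over floor = 82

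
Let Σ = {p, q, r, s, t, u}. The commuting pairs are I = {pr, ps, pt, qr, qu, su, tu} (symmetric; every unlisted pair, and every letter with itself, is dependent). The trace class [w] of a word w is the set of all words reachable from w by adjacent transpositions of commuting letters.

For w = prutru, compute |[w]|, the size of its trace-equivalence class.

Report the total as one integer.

5

#0=p has no predecessor
#1=r has no predecessor
#2=u depends on [0:p, 1:r]
#3=t depends on [1:r]
#4=r depends on [2:u, 3:t]
#5=u depends on [4:r]
sources: [0:p, 1:r]
N(rest) = Σ N(rest − s) over sources s of rest; N(one piece) = 1:
  size 1 → [5]=1
  size 2 → [4,5]=1
  size 3 → [2,4,5]=1  [3,4,5]=1
  size 4 → [0,2,4,5]=1  [2,3,4,5]=2
  first=0(p) contributes 2
  first=1(r) contributes 3
|[w]| = 5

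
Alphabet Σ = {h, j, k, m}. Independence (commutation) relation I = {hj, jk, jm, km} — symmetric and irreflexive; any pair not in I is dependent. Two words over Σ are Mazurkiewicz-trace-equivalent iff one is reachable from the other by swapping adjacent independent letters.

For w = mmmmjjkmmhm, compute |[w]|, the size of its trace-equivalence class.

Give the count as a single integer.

#0=m has no predecessor
#1=m depends on [0:m]
#2=m depends on [1:m]
#3=m depends on [2:m]
#4=j has no predecessor
#5=j depends on [4:j]
#6=k has no predecessor
#7=m depends on [3:m]
#8=m depends on [7:m]
#9=h depends on [6:k, 8:m]
#10=m depends on [9:h]
sources: [0:m, 4:j, 6:k]
N(rest) = Σ N(rest − s) over sources s of rest; N(one piece) = 1:
  size 1 → [5]=1  [10]=1
  size 2 → [4,5]=1  [5,10]=2  [9,10]=1
  size 3 → [4,5,10]=3  [5,9,10]=3  [6,9,10]=1  [8,9,10]=1
  size 4 → [4,5,9,10]=6  [5,6,9,10]=4  [5,8,9,10]=4  [6,8,9,10]=2  [7,8,9,10]=1
  size 5 → [3,7,8,9,10]=1  [4,5,6,9,10]=10  [4,5,8,9,10]=10  [5,6,8,9,10]=10  [5,7,8,9,10]=5  [6,7,8,9,10]=3
  size 6 → [2,3,7,8,9,10]=1  [3,5,7,8,9,10]=6  [3,6,7,8,9,10]=4  [4,5,6,8,9,10]=30  [4,5,7,8,9,10]=15  [5,6,7,8,9,10]=18
  size 7 → [1,2,3,7,8,9,10]=1  [2,3,5,7,8,9,10]=7  [2,3,6,7,8,9,10]=5  [3,4,5,7,8,9,10]=21  [3,5,6,7,8,9,10]=28  [4,5,6,7,8,9,10]=63
  size 8 → [0,1,2,3,7,8,9,10]=1  [1,2,3,5,7,8,9,10]=8  [1,2,3,6,7,8,9,10]=6  [2,3,4,5,7,8,9,10]=28  [2,3,5,6,7,8,9,10]=40  [3,4,5,6,7,8,9,10]=112
  size 9 → [0,1,2,3,5,7,8,9,10]=9  [0,1,2,3,6,7,8,9,10]=7  [1,2,3,4,5,7,8,9,10]=36  [1,2,3,5,6,7,8,9,10]=54  [2,3,4,5,6,7,8,9,10]=180
  first=0(m) contributes 270
  first=4(j) contributes 70
  first=6(k) contributes 45
|[w]| = 385

385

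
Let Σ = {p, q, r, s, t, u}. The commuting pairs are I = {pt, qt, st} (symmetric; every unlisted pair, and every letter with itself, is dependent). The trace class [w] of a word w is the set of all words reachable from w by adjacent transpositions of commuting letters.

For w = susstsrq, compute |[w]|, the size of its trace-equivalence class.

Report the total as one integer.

piece 0:s — minimal
piece 1:u rests on {0:s}
piece 2:s rests on {1:u}
piece 3:s rests on {2:s}
piece 4:t rests on {1:u}
piece 5:s rests on {3:s}
piece 6:r rests on {4:t, 5:s}
piece 7:q rests on {6:r}
minimal pieces: {0:s}
ways to finish when only these pieces remain (= sum over removing one remaining piece with nothing left below it):
  1 left: {7}→1
  2 left: {6,7}→1
  3 left: {4,6,7}→1  {5,6,7}→1
  4 left: {3,5,6,7}→1  {4,5,6,7}→2
  5 left: {2,3,5,6,7}→1  {3,4,5,6,7}→3
  6 left: {2,3,4,5,6,7}→4
  placing 0:s first → 4 extensions

4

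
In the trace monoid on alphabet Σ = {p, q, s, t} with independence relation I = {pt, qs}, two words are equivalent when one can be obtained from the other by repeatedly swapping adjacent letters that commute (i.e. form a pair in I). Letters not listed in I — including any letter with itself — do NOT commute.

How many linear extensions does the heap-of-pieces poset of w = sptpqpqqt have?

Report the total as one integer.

3

#0=s has no predecessor
#1=p depends on [0:s]
#2=t depends on [0:s]
#3=p depends on [1:p]
#4=q depends on [2:t, 3:p]
#5=p depends on [4:q]
#6=q depends on [5:p]
#7=q depends on [6:q]
#8=t depends on [7:q]
sources: [0:s]
N(rest) = Σ N(rest − s) over sources s of rest; N(one piece) = 1:
  size 1 → [8]=1
  size 2 → [7,8]=1
  size 3 → [6,7,8]=1
  size 4 → [5,6,7,8]=1
  size 5 → [4,5,6,7,8]=1
  size 6 → [2,4,5,6,7,8]=1  [3,4,5,6,7,8]=1
  size 7 → [1,3,4,5,6,7,8]=1  [2,3,4,5,6,7,8]=2
  first=0(s) contributes 3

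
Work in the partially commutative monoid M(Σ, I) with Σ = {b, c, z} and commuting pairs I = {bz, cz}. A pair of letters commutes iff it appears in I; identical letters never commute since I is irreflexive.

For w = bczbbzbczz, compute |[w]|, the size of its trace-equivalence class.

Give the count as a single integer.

drop 0:b onto floor
drop 1:c onto {0:b}
drop 2:z onto floor
drop 3:b onto {1:c}
drop 4:b onto {3:b}
drop 5:z onto {2:z}
drop 6:b onto {4:b}
drop 7:c onto {6:b}
drop 8:z onto {5:z}
drop 9:z onto {8:z}
ground layer = {0:b, 2:z}
drop-orders for the pieces not yet dropped (sum over which currently-grounded one goes next):
  1 to go: {7} 1  {9} 1
  2 to go: {6,7} 1  {7,9} 2  {8,9} 1
  3 to go: {4,6,7} 1  {5,8,9} 1  {6,7,9} 3  {7,8,9} 3
  4 to go: {2,5,8,9} 1  {3,4,6,7} 1  {4,6,7,9} 4  {5,7,8,9} 4  {6,7,8,9} 6
  5 to go: {1,3,4,6,7} 1  {2,5,7,8,9} 5  {3,4,6,7,9} 5  {4,6,7,8,9} 10  {5,6,7,8,9} 10
  6 to go: {0,1,3,4,6,7} 1  {1,3,4,6,7,9} 6  {2,5,6,7,8,9} 15  {3,4,6,7,8,9} 15  {4,5,6,7,8,9} 20
  7 to go: {0,1,3,4,6,7,9} 7  {1,3,4,6,7,8,9} 21  {2,4,5,6,7,8,9} 35  {3,4,5,6,7,8,9} 35
  8 to go: {0,1,3,4,6,7,8,9} 28  {1,3,4,5,6,7,8,9} 56  {2,3,4,5,6,7,8,9} 70
  if 0:b drops first: 126 orders
  if 2:z drops first: 84 orders
heap linearizations: 210

210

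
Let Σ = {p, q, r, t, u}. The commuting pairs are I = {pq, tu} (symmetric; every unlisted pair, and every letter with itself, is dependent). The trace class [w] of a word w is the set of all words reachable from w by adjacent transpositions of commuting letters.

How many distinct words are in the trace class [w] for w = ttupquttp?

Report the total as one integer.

piece 0:t — minimal
piece 1:t rests on {0:t}
piece 2:u — minimal
piece 3:p rests on {1:t, 2:u}
piece 4:q rests on {1:t, 2:u}
piece 5:u rests on {3:p, 4:q}
piece 6:t rests on {3:p, 4:q}
piece 7:t rests on {6:t}
piece 8:p rests on {5:u, 7:t}
minimal pieces: {0:t, 2:u}
ways to finish when only these pieces remain (= sum over removing one remaining piece with nothing left below it):
  1 left: {8}→1
  2 left: {5,8}→1  {7,8}→1
  3 left: {5,7,8}→2  {6,7,8}→1
  4 left: {5,6,7,8}→3
  5 left: {3,5,6,7,8}→3  {4,5,6,7,8}→3
  6 left: {3,4,5,6,7,8}→6
  7 left: {1,3,4,5,6,7,8}→6  {2,3,4,5,6,7,8}→6
  placing 0:t first → 12 extensions
  placing 2:u first → 6 extensions
total linear extensions = 18

18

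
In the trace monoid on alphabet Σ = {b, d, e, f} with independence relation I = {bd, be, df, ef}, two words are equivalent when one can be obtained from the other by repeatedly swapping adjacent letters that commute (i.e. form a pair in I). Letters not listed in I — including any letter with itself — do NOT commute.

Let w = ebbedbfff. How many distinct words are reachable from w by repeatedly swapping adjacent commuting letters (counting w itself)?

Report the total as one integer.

piece 0:e — minimal
piece 1:b — minimal
piece 2:b rests on {1:b}
piece 3:e rests on {0:e}
piece 4:d rests on {3:e}
piece 5:b rests on {2:b}
piece 6:f rests on {5:b}
piece 7:f rests on {6:f}
piece 8:f rests on {7:f}
minimal pieces: {0:e, 1:b}
ways to finish when only these pieces remain (= sum over removing one remaining piece with nothing left below it):
  1 left: {4}→1  {8}→1
  2 left: {3,4}→1  {4,8}→2  {7,8}→1
  3 left: {0,3,4}→1  {3,4,8}→3  {4,7,8}→3  {6,7,8}→1
  4 left: {0,3,4,8}→4  {3,4,7,8}→6  {4,6,7,8}→4  {5,6,7,8}→1
  5 left: {0,3,4,7,8}→10  {2,5,6,7,8}→1  {3,4,6,7,8}→10  {4,5,6,7,8}→5
  6 left: {0,3,4,6,7,8}→20  {1,2,5,6,7,8}→1  {2,4,5,6,7,8}→6  {3,4,5,6,7,8}→15
  7 left: {0,3,4,5,6,7,8}→35  {1,2,4,5,6,7,8}→7  {2,3,4,5,6,7,8}→21
  placing 0:e first → 28 extensions
  placing 1:b first → 56 extensions
total linear extensions = 84

84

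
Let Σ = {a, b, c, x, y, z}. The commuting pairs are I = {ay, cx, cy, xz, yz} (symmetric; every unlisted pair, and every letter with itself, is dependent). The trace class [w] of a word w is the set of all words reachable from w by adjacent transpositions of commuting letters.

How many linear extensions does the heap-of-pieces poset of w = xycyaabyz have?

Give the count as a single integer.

32

#0=x has no predecessor
#1=y depends on [0:x]
#2=c has no predecessor
#3=y depends on [1:y]
#4=a depends on [0:x, 2:c]
#5=a depends on [4:a]
#6=b depends on [3:y, 5:a]
#7=y depends on [6:b]
#8=z depends on [6:b]
sources: [0:x, 2:c]
N(rest) = Σ N(rest − s) over sources s of rest; N(one piece) = 1:
  size 1 → [7]=1  [8]=1
  size 2 → [7,8]=2
  size 3 → [6,7,8]=2
  size 4 → [3,6,7,8]=2  [5,6,7,8]=2
  size 5 → [1,3,6,7,8]=2  [3,5,6,7,8]=4  [4,5,6,7,8]=2
  size 6 → [1,3,5,6,7,8]=6  [2,4,5,6,7,8]=2  [3,4,5,6,7,8]=6
  size 7 → [1,3,4,5,6,7,8]=12  [2,3,4,5,6,7,8]=8
  first=0(x) contributes 20
  first=2(c) contributes 12
|[w]| = 32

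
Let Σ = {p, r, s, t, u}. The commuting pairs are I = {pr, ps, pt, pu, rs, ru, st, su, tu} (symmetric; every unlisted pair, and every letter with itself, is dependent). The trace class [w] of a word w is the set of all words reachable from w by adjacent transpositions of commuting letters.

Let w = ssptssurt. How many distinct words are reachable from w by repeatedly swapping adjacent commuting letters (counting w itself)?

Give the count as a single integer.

2520

piece 0:s — minimal
piece 1:s rests on {0:s}
piece 2:p — minimal
piece 3:t — minimal
piece 4:s rests on {1:s}
piece 5:s rests on {4:s}
piece 6:u — minimal
piece 7:r rests on {3:t}
piece 8:t rests on {7:r}
minimal pieces: {0:s, 2:p, 3:t, 6:u}
ways to finish when only these pieces remain (= sum over removing one remaining piece with nothing left below it):
  1 left: {2}→1  {5}→1  {6}→1  {8}→1
  2 left: {2,5}→2  {2,6}→2  {2,8}→2  {4,5}→1  {5,6}→2  {5,8}→2  {6,8}→2  {7,8}→1
  3 left: {1,4,5}→1  {2,4,5}→3  {2,5,6}→6  {2,5,8}→6  {2,6,8}→6  {2,7,8}→3  {3,7,8}→1  {4,5,6}→3  {4,5,8}→3  {5,6,8}→6  {5,7,8}→3  {6,7,8}→3
  4 left: {0,1,4,5}→1  {1,2,4,5}→4  {1,4,5,6}→4  {1,4,5,8}→4  {2,3,7,8}→4  {2,4,5,6}→12  {2,4,5,8}→12  {2,5,6,8}→24  {2,5,7,8}→12  {2,6,7,8}→12  {3,5,7,8}→4  {3,6,7,8}→4  {4,5,6,8}→12  {4,5,7,8}→6  {5,6,7,8}→12
  5 left: {0,1,2,4,5}→5  {0,1,4,5,6}→5  {0,1,4,5,8}→5  {1,2,4,5,6}→20  {1,2,4,5,8}→20  {1,4,5,6,8}→20  {1,4,5,7,8}→10  {2,3,5,7,8}→20  {2,3,6,7,8}→20  {2,4,5,6,8}→60  {2,4,5,7,8}→30  {2,5,6,7,8}→60  {3,4,5,7,8}→10  {3,5,6,7,8}→20  {4,5,6,7,8}→30
  6 left: {0,1,2,4,5,6}→30  {0,1,2,4,5,8}→30  {0,1,4,5,6,8}→30  {0,1,4,5,7,8}→15  {1,2,4,5,6,8}→120  {1,2,4,5,7,8}→60  {1,3,4,5,7,8}→20  {1,4,5,6,7,8}→60  {2,3,4,5,7,8}→60  {2,3,5,6,7,8}→120  {2,4,5,6,7,8}→180  {3,4,5,6,7,8}→60
  7 left: {0,1,2,4,5,6,8}→210  {0,1,2,4,5,7,8}→105  {0,1,3,4,5,7,8}→35  {0,1,4,5,6,7,8}→105  {1,2,3,4,5,7,8}→140  {1,2,4,5,6,7,8}→420  {1,3,4,5,6,7,8}→140  {2,3,4,5,6,7,8}→420
  placing 0:s first → 1120 extensions
  placing 2:p first → 280 extensions
  placing 3:t first → 840 extensions
  placing 6:u first → 280 extensions
total linear extensions = 2520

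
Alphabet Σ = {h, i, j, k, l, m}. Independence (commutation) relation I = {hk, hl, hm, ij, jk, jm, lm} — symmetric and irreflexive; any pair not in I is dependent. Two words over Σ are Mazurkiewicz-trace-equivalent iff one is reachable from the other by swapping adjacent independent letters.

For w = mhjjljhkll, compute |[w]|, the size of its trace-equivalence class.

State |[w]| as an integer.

0(m) covers ∅
1(h) covers ∅
2(j) covers 1:h
3(j) covers 2:j
4(l) covers 3:j
5(j) covers 4:l
6(h) covers 5:j
7(k) covers 0:m, 4:l
8(l) covers 5:j, 7:k
9(l) covers 8:l
floor of heap: 0:m, 1:h
completions by unplaced set U, small U first (add the entries for U minus each lowest piece of U):
  |U|=1: {6}:1  {9}:1
  |U|=2: {6,9}:2  {8,9}:1
  |U|=3: {6,8,9}:3  {7,8,9}:1
  |U|=4: {0,7,8,9}:1  {5,6,8,9}:3  {6,7,8,9}:4
  |U|=5: {0,6,7,8,9}:5  {5,6,7,8,9}:7
  |U|=6: {0,5,6,7,8,9}:12  {4,5,6,7,8,9}:7
  |U|=7: {0,4,5,6,7,8,9}:19  {3,4,5,6,7,8,9}:7
  |U|=8: {0,3,4,5,6,7,8,9}:26  {2,3,4,5,6,7,8,9}:7
  start at 0(m): 7
  start at 1(h): 33
sum over floor = 40

40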